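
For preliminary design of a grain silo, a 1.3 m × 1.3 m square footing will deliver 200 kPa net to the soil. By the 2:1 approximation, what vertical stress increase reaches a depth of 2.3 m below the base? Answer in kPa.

By the 2:1 method the load spreads at 1 horizontal : 2 vertical, so at depth z the loaded area has grown by z in each plan dimension:
Δσ = qBL/((B+z)(L+z)) = 200×1.3×1.3/((1.3+2.3)(1.3+2.3)) = 26.08 kPa

Δσ_z ≈ 26.1 kPa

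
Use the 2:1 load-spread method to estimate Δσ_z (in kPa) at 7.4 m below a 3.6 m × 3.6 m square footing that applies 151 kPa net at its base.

By the 2:1 method the load spreads at 1 horizontal : 2 vertical, so at depth z the loaded area has grown by z in each plan dimension:
Δσ = qBL/((B+z)(L+z)) = 151×3.6×3.6/((3.6+7.4)(3.6+7.4)) = 16.173 kPa

Δσ_z ≈ 16.2 kPa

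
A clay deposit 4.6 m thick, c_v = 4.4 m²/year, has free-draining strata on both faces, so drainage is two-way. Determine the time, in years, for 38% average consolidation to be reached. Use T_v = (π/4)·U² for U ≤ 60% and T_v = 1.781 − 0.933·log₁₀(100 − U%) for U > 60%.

t ≈ 0.136 years

Drainage path length: H_d = H/2 = 2.3 m (double drainage).
U ≤ 60%: T_v = (π/4)·U² = (π/4)×0.38² = 0.11341.
t = T_v·H_d²/c_v = 0.11341×2.3²/4.4 = 0.1363 years.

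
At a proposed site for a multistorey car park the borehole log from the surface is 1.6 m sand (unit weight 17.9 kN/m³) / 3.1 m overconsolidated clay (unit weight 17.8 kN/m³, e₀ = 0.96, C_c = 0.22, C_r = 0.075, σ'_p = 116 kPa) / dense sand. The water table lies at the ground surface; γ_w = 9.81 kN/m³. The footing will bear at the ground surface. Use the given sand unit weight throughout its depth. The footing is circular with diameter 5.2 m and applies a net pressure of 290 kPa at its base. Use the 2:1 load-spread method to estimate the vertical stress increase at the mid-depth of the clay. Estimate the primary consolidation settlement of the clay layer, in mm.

S_c ≈ 104 mm

Mid-depth of clay below the ground surface: z = 1.6 + 3.1/2 = 3.15 m.
Total vertical stress at mid-clay: σ_v = 17.9×1.6 + 17.8×1.55 = 56.23 kPa.
Pore pressure: u = 9.81×(3.15 − 0) = 30.902 kPa.
Initial effective stress: σ'_0 = σ_v − u = 56.23 − 30.902 = 25.328 kPa.
Stress increase at mid-clay by the 2:1 spreading method:
Δσ ≈ qD²/(D+z)² = 290×5.2²/(5.2+3.15)² = 112.47 kPa
Final effective stress: σ'_f = 25.328 + 112.47 = 137.8 kPa.
σ'_f = 137.8 > σ'_p = 116 kPa, so the stress path crosses the preconsolidation pressure — recompression up to σ'_p, then virgin compression beyond:
S_c = H/(1+e₀)·[C_r·log₁₀(σ'_p/σ'_0) + C_c·log₁₀(σ'_f/σ'_p)]
    = 3.1/1.96 × [0.075×log₁₀(116/25.328) + 0.22×log₁₀(137.8/116)]
    = 1.5816 × [0.049564 + 0.016454] = 0.1044 m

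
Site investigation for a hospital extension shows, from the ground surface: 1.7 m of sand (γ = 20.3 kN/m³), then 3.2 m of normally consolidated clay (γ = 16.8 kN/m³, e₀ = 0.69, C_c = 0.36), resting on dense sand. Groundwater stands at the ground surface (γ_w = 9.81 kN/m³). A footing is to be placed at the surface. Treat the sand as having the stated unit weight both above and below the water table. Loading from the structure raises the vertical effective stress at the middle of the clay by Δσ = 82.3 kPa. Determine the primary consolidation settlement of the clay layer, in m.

Mid-depth of clay below the ground surface: z = 1.7 + 3.2/2 = 3.3 m.
Total vertical stress at mid-clay: σ_v = 20.3×1.7 + 16.8×1.6 = 61.39 kPa.
Pore pressure: u = 9.81×(3.3 − 0) = 32.373 kPa.
Initial effective stress: σ'_0 = σ_v − u = 61.39 − 32.373 = 29.017 kPa.
Final effective stress: σ'_f = σ'_0 + Δσ = 29.017 + 82.3 = 111.32 kPa.
Normally consolidated clay, so the full stress increment lies on the virgin compression line:
S_c = C_c·H/(1+e₀)·log₁₀(σ'_f/σ'_0) = 0.36×3.2/(1+0.69)×log₁₀(111.32/29.017)
    = 0.68166 × 0.58392 = 0.398 m

S_c ≈ 0.398 m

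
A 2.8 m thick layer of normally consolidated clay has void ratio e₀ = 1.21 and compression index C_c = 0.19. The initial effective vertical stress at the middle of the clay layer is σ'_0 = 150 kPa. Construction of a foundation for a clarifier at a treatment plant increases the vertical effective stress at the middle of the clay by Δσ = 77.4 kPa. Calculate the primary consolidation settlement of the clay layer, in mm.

Final effective stress: σ'_f = σ'_0 + Δσ = 150 + 77.4 = 227.4 kPa.
Normally consolidated clay, so the full stress increment lies on the virgin compression line:
S_c = C_c·H/(1+e₀)·log₁₀(σ'_f/σ'_0) = 0.19×2.8/(1+1.21)×log₁₀(227.4/150)
    = 0.24072 × 0.1807 = 0.0435 m

S_c ≈ 43.5 mm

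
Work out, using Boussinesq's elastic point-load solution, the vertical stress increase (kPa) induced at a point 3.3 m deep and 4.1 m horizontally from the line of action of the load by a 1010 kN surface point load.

Δσ_z ≈ 4.29 kPa

Boussinesq vertical stress below a point load on an elastic half-space:
Δσ_z = 3P/(2πz²) · [1 + (r/z)²]^(−5/2)
r/z = 4.1/3.3 = 1.2424; [1+(r/z)²]^(−5/2) = 0.09691.
Δσ_z = 3×1010/(2π×3.3²) × 0.09691 = 44.283 × 0.09691 = 4.291 kPa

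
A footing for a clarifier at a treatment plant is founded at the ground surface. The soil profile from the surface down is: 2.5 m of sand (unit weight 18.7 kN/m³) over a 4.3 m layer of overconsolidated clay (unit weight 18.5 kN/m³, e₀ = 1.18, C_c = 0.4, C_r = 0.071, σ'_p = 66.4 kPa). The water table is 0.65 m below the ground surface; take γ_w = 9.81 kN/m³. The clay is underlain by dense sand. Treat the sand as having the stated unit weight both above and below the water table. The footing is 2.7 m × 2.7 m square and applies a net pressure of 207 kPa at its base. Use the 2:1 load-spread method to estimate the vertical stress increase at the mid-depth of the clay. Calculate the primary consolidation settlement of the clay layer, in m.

Mid-depth of clay below the ground surface: z = 2.5 + 4.3/2 = 4.65 m.
Total vertical stress at mid-clay: σ_v = 18.7×2.5 + 18.5×2.15 = 86.525 kPa.
Pore pressure: u = 9.81×(4.65 − 0.65) = 39.24 kPa.
Initial effective stress: σ'_0 = σ_v − u = 86.525 − 39.24 = 47.285 kPa.
Stress increase at mid-clay by the 2:1 spreading method:
Δσ = qBL/((B+z)(L+z)) = 207×2.7×2.7/((2.7+4.65)(2.7+4.65)) = 27.933 kPa
Final effective stress: σ'_f = 47.285 + 27.933 = 75.218 kPa.
σ'_f = 75.218 > σ'_p = 66.4 kPa, so the stress path crosses the preconsolidation pressure — recompression up to σ'_p, then virgin compression beyond:
S_c = H/(1+e₀)·[C_r·log₁₀(σ'_p/σ'_0) + C_c·log₁₀(σ'_f/σ'_p)]
    = 4.3/2.18 × [0.071×log₁₀(66.4/47.285) + 0.4×log₁₀(75.218/66.4)]
    = 1.9725 × [0.010469 + 0.021661] = 0.06338 m

S_c ≈ 0.0634 m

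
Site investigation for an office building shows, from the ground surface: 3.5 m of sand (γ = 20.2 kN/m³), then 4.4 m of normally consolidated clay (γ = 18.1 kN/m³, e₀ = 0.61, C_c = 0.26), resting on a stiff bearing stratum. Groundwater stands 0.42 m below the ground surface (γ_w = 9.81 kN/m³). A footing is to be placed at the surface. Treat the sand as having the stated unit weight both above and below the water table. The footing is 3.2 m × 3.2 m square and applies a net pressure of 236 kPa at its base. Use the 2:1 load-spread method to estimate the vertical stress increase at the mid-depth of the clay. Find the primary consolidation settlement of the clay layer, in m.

S_c ≈ 0.129 m

Mid-depth of clay below the ground surface: z = 3.5 + 4.4/2 = 5.7 m.
Total vertical stress at mid-clay: σ_v = 20.2×3.5 + 18.1×2.2 = 110.52 kPa.
Pore pressure: u = 9.81×(5.7 − 0.42) = 51.797 kPa.
Initial effective stress: σ'_0 = σ_v − u = 110.52 − 51.797 = 58.723 kPa.
Stress increase at mid-clay by the 2:1 spreading method:
Δσ = qBL/((B+z)(L+z)) = 236×3.2×3.2/((3.2+5.7)(3.2+5.7)) = 30.509 kPa
Final effective stress: σ'_f = σ'_0 + Δσ = 58.723 + 30.509 = 89.232 kPa.
Normally consolidated clay, so the full stress increment lies on the virgin compression line:
S_c = C_c·H/(1+e₀)·log₁₀(σ'_f/σ'_0) = 0.26×4.4/(1+0.61)×log₁₀(89.232/58.723)
    = 0.71056 × 0.18171 = 0.1291 m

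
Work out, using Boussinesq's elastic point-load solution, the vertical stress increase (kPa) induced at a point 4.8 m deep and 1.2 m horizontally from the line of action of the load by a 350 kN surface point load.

Boussinesq vertical stress below a point load on an elastic half-space:
Δσ_z = 3P/(2πz²) · [1 + (r/z)²]^(−5/2)
r/z = 1.2/4.8 = 0.25; [1+(r/z)²]^(−5/2) = 0.85936.
Δσ_z = 3×350/(2π×4.8²) × 0.85936 = 7.2532 × 0.85936 = 6.233 kPa

Δσ_z ≈ 6.23 kPa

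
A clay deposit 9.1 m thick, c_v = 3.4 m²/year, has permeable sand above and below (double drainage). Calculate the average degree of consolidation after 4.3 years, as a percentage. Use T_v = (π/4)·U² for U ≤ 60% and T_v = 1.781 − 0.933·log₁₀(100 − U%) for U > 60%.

Drainage path length: H_d = H/2 = 4.55 m (double drainage).
T_v = c_v·t/H_d² = 3.4×4.3/4.55² = 0.70619.
T_v = 0.70619 corresponds to the U > 60% branch:
U = 1 − 10^((1.781 − T_v)/0.933)/100 = 0.8581

U ≈ 85.8 %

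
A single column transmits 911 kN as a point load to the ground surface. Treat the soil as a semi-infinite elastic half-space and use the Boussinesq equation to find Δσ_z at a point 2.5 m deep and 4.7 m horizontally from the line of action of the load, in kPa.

Δσ_z ≈ 1.59 kPa

Boussinesq vertical stress below a point load on an elastic half-space:
Δσ_z = 3P/(2πz²) · [1 + (r/z)²]^(−5/2)
r/z = 4.7/2.5 = 1.88; [1+(r/z)²]^(−5/2) = 0.02284.
Δσ_z = 3×911/(2π×2.5²) × 0.02284 = 69.595 × 0.02284 = 1.59 kPa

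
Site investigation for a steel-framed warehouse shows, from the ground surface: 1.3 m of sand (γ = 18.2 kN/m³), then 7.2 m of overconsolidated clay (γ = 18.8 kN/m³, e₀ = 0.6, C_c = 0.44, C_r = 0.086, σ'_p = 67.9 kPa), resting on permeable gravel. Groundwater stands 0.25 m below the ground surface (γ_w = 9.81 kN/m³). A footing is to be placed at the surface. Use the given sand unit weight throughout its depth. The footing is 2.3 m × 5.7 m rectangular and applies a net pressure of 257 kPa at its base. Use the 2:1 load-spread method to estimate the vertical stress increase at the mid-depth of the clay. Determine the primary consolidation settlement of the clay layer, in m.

Mid-depth of clay below the ground surface: z = 1.3 + 7.2/2 = 4.9 m.
Total vertical stress at mid-clay: σ_v = 18.2×1.3 + 18.8×3.6 = 91.34 kPa.
Pore pressure: u = 9.81×(4.9 − 0.25) = 45.617 kPa.
Initial effective stress: σ'_0 = σ_v − u = 91.34 − 45.617 = 45.723 kPa.
Stress increase at mid-clay by the 2:1 spreading method:
Δσ = qBL/((B+z)(L+z)) = 257×2.3×5.7/((2.3+4.9)(5.7+4.9)) = 44.147 kPa
Final effective stress: σ'_f = 45.723 + 44.147 = 89.87 kPa.
σ'_f = 89.87 > σ'_p = 67.9 kPa, so the stress path crosses the preconsolidation pressure — recompression up to σ'_p, then virgin compression beyond:
S_c = H/(1+e₀)·[C_r·log₁₀(σ'_p/σ'_0) + C_c·log₁₀(σ'_f/σ'_p)]
    = 7.2/1.6 × [0.086×log₁₀(67.9/45.723) + 0.44×log₁₀(89.87/67.9)]
    = 4.5 × [0.014769 + 0.053568] = 0.3075 m

S_c ≈ 0.308 m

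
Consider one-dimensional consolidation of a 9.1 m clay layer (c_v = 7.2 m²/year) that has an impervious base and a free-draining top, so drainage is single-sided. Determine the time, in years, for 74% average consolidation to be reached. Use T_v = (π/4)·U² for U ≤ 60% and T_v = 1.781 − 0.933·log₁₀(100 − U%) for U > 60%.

t ≈ 5.3 years

Drainage path length: H_d = H = 9.1 m (single drainage).
U > 60%: T_v = 1.781 − 0.933·log₁₀(100 − 74) = 0.46083.
t = T_v·H_d²/c_v = 0.46083×9.1²/7.2 = 5.3 years.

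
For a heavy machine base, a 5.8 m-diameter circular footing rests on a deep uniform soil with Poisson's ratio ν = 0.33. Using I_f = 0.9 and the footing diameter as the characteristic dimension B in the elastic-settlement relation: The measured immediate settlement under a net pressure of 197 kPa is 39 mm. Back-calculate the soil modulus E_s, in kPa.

S_e = q·B·(1−ν²)/E_s · I_f  ⇒  E_s = q·B·(1−ν²)·I_f / S_e.
E_s = 197 × 5.8 × 0.8911 × 0.9 / 0.039 = 23500 kPa

E_s ≈ 23500 kPa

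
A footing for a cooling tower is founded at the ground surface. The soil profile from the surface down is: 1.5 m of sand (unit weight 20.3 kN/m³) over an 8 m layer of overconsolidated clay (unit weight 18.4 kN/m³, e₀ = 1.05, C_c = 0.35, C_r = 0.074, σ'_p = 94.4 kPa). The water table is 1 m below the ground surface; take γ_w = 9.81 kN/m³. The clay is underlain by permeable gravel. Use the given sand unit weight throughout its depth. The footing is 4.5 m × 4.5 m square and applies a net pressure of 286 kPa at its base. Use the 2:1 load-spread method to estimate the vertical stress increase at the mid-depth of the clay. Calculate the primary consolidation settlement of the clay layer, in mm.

Mid-depth of clay below the ground surface: z = 1.5 + 8/2 = 5.5 m.
Total vertical stress at mid-clay: σ_v = 20.3×1.5 + 18.4×4 = 104.05 kPa.
Pore pressure: u = 9.81×(5.5 − 1) = 44.145 kPa.
Initial effective stress: σ'_0 = σ_v − u = 104.05 − 44.145 = 59.905 kPa.
Stress increase at mid-clay by the 2:1 spreading method:
Δσ = qBL/((B+z)(L+z)) = 286×4.5×4.5/((4.5+5.5)(4.5+5.5)) = 57.915 kPa
Final effective stress: σ'_f = 59.905 + 57.915 = 117.82 kPa.
σ'_f = 117.82 > σ'_p = 94.4 kPa, so the stress path crosses the preconsolidation pressure — recompression up to σ'_p, then virgin compression beyond:
S_c = H/(1+e₀)·[C_r·log₁₀(σ'_p/σ'_0) + C_c·log₁₀(σ'_f/σ'_p)]
    = 8/2.05 × [0.074×log₁₀(94.4/59.905) + 0.35×log₁₀(117.82/94.4)]
    = 3.9024 × [0.014616 + 0.033686] = 0.1885 m

S_c ≈ 188 mm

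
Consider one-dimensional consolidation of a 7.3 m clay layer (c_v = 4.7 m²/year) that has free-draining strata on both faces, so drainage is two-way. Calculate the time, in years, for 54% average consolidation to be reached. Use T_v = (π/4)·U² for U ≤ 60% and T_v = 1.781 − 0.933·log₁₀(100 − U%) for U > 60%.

t ≈ 0.649 years

Drainage path length: H_d = H/2 = 3.65 m (double drainage).
U ≤ 60%: T_v = (π/4)·U² = (π/4)×0.54² = 0.22902.
t = T_v·H_d²/c_v = 0.22902×3.65²/4.7 = 0.6492 years.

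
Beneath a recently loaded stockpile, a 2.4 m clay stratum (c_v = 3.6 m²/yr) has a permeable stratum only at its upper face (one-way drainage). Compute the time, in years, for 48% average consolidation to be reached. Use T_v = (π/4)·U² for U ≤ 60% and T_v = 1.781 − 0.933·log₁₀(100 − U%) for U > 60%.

t ≈ 0.29 years

Drainage path length: H_d = H = 2.4 m (single drainage).
U ≤ 60%: T_v = (π/4)·U² = (π/4)×0.48² = 0.18096.
t = T_v·H_d²/c_v = 0.18096×2.4²/3.6 = 0.2895 years.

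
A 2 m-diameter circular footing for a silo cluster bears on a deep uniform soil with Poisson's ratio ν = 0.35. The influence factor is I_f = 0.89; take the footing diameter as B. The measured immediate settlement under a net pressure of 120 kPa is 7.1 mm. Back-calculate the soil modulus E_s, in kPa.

E_s ≈ 26400 kPa

S_e = q·B·(1−ν²)/E_s · I_f  ⇒  E_s = q·B·(1−ν²)·I_f / S_e.
E_s = 120 × 2 × 0.8775 × 0.89 / 0.0071 = 26400 kPa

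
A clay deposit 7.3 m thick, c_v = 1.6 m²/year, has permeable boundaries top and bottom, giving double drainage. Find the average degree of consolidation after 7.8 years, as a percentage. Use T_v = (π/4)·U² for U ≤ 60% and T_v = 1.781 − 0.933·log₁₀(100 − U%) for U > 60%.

U ≈ 92 %

Drainage path length: H_d = H/2 = 3.65 m (double drainage).
T_v = c_v·t/H_d² = 1.6×7.8/3.65² = 0.93676.
T_v = 0.93676 corresponds to the U > 60% branch:
U = 1 − 10^((1.781 − T_v)/0.933)/100 = 0.9197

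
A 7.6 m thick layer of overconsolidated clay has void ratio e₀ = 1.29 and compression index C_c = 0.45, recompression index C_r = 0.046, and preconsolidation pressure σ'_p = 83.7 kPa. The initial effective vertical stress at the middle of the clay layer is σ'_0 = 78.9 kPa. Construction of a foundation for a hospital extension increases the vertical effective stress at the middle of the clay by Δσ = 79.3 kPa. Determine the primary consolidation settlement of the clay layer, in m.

S_c ≈ 0.417 m

Final effective stress: σ'_f = 78.9 + 79.3 = 158.2 kPa.
σ'_f = 158.2 > σ'_p = 83.7 kPa, so the stress path crosses the preconsolidation pressure — recompression up to σ'_p, then virgin compression beyond:
S_c = H/(1+e₀)·[C_r·log₁₀(σ'_p/σ'_0) + C_c·log₁₀(σ'_f/σ'_p)]
    = 7.6/2.29 × [0.046×log₁₀(83.7/78.9) + 0.45×log₁₀(158.2/83.7)]
    = 3.3188 × [0.0011798 + 0.12442] = 0.4168 m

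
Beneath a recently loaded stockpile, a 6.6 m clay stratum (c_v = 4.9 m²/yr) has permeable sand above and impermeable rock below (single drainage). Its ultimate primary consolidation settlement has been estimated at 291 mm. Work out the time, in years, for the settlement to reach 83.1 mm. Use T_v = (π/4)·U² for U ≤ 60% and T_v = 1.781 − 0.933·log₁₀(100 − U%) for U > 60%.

t ≈ 0.569 years

Drainage path length: H_d = H = 6.6 m (single drainage).
U = S(t)/S_ult = 83.1/291 = 0.2856.
U ≤ 60%: T_v = (π/4)·U² = (π/4)×0.28557² = 0.064048.
t = T_v·H_d²/c_v = 0.064048×6.6²/4.9 = 0.5694 years.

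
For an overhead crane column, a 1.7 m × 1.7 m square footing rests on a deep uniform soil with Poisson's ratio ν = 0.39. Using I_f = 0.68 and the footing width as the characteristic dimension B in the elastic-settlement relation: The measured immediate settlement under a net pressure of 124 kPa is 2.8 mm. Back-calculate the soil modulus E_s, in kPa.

E_s ≈ 43400 kPa

S_e = q·B·(1−ν²)/E_s · I_f  ⇒  E_s = q·B·(1−ν²)·I_f / S_e.
E_s = 124 × 1.7 × 0.8479 × 0.68 / 0.0028 = 43410 kPa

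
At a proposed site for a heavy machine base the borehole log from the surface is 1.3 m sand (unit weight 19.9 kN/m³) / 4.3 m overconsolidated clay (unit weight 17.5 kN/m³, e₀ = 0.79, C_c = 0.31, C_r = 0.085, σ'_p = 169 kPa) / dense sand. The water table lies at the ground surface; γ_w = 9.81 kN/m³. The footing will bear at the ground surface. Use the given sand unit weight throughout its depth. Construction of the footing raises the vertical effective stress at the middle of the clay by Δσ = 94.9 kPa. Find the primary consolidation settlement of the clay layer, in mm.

Mid-depth of clay below the ground surface: z = 1.3 + 4.3/2 = 3.45 m.
Total vertical stress at mid-clay: σ_v = 19.9×1.3 + 17.5×2.15 = 63.495 kPa.
Pore pressure: u = 9.81×(3.45 − 0) = 33.845 kPa.
Initial effective stress: σ'_0 = σ_v − u = 63.495 − 33.845 = 29.65 kPa.
Final effective stress: σ'_f = 29.65 + 94.9 = 124.55 kPa.
σ'_f = 124.55 ≤ σ'_p = 169 kPa, so the clay remains overconsolidated and only the recompression index applies:
S_c = C_r·H/(1+e₀)·log₁₀(σ'_f/σ'_0) = 0.085×4.3/1.79×log₁₀(124.55/29.65)
    = 0.20419 × 0.62332 = 0.1273 m

S_c ≈ 127 mm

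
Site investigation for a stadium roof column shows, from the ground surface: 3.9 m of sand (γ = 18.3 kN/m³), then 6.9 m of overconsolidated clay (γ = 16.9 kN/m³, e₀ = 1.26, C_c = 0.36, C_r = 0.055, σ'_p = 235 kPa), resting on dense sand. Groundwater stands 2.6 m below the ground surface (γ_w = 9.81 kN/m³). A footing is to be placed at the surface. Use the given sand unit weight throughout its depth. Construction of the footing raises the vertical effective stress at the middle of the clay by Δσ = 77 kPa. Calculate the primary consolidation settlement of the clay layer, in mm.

Mid-depth of clay below the ground surface: z = 3.9 + 6.9/2 = 7.35 m.
Total vertical stress at mid-clay: σ_v = 18.3×3.9 + 16.9×3.45 = 129.68 kPa.
Pore pressure: u = 9.81×(7.35 − 2.6) = 46.598 kPa.
Initial effective stress: σ'_0 = σ_v − u = 129.68 − 46.598 = 83.082 kPa.
Final effective stress: σ'_f = 83.082 + 77 = 160.08 kPa.
σ'_f = 160.08 ≤ σ'_p = 235 kPa, so the clay remains overconsolidated and only the recompression index applies:
S_c = C_r·H/(1+e₀)·log₁₀(σ'_f/σ'_0) = 0.055×6.9/2.26×log₁₀(160.08/83.082)
    = 0.16792 × 0.28483 = 0.04783 m

S_c ≈ 47.8 mm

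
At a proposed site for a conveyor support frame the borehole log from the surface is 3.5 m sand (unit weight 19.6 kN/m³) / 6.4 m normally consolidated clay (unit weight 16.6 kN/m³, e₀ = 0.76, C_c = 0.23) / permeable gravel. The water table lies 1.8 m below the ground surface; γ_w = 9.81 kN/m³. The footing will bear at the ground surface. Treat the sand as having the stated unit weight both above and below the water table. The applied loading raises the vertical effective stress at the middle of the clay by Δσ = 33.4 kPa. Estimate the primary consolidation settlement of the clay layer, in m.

Mid-depth of clay below the ground surface: z = 3.5 + 6.4/2 = 6.7 m.
Total vertical stress at mid-clay: σ_v = 19.6×3.5 + 16.6×3.2 = 121.72 kPa.
Pore pressure: u = 9.81×(6.7 − 1.8) = 48.069 kPa.
Initial effective stress: σ'_0 = σ_v − u = 121.72 − 48.069 = 73.651 kPa.
Final effective stress: σ'_f = σ'_0 + Δσ = 73.651 + 33.4 = 107.05 kPa.
Normally consolidated clay, so the full stress increment lies on the virgin compression line:
S_c = C_c·H/(1+e₀)·log₁₀(σ'_f/σ'_0) = 0.23×6.4/(1+0.76)×log₁₀(107.05/73.651)
    = 0.83636 × 0.16241 = 0.1358 m

S_c ≈ 0.136 m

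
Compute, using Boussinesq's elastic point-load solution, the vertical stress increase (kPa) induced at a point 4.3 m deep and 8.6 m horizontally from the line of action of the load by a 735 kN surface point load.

Boussinesq vertical stress below a point load on an elastic half-space:
Δσ_z = 3P/(2πz²) · [1 + (r/z)²]^(−5/2)
r/z = 8.6/4.3 = 2; [1+(r/z)²]^(−5/2) = 0.017889.
Δσ_z = 3×735/(2π×4.3²) × 0.017889 = 18.98 × 0.017889 = 0.3395 kPa

Δσ_z ≈ 0.34 kPa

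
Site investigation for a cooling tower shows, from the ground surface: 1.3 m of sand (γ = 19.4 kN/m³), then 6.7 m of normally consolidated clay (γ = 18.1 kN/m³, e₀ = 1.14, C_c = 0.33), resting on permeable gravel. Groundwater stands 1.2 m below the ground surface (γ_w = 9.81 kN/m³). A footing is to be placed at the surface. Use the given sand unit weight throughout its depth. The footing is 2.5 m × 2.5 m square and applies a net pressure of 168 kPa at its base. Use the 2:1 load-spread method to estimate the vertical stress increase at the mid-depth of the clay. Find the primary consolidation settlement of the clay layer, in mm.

Mid-depth of clay below the ground surface: z = 1.3 + 6.7/2 = 4.65 m.
Total vertical stress at mid-clay: σ_v = 19.4×1.3 + 18.1×3.35 = 85.855 kPa.
Pore pressure: u = 9.81×(4.65 − 1.2) = 33.845 kPa.
Initial effective stress: σ'_0 = σ_v − u = 85.855 − 33.845 = 52.01 kPa.
Stress increase at mid-clay by the 2:1 spreading method:
Δσ = qBL/((B+z)(L+z)) = 168×2.5×2.5/((2.5+4.65)(2.5+4.65)) = 20.539 kPa
Final effective stress: σ'_f = σ'_0 + Δσ = 52.01 + 20.539 = 72.549 kPa.
Normally consolidated clay, so the full stress increment lies on the virgin compression line:
S_c = C_c·H/(1+e₀)·log₁₀(σ'_f/σ'_0) = 0.33×6.7/(1+1.14)×log₁₀(72.549/52.01)
    = 1.0332 × 0.14454 = 0.1493 m

S_c ≈ 149 mm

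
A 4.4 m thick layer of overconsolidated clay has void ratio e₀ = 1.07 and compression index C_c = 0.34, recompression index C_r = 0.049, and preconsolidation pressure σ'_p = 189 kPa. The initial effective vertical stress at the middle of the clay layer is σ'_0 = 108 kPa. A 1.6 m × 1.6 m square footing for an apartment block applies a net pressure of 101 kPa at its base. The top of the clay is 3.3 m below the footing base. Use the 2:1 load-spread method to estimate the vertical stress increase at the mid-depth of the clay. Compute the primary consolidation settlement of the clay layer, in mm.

S_c ≈ 2.1 mm

Mid-depth of clay below the footing base: z = 3.3 + 4.4/2 = 5.5 m.
Stress increase at mid-clay by the 2:1 spreading method:
Δσ = qBL/((B+z)(L+z)) = 101×1.6×1.6/((1.6+5.5)(1.6+5.5)) = 5.1291 kPa
Final effective stress: σ'_f = 108 + 5.1291 = 113.13 kPa.
σ'_f = 113.13 ≤ σ'_p = 189 kPa, so the clay remains overconsolidated and only the recompression index applies:
S_c = C_r·H/(1+e₀)·log₁₀(σ'_f/σ'_0) = 0.049×4.4/2.07×log₁₀(113.13/108)
    = 0.10415 × 0.020154 = 0.002099 m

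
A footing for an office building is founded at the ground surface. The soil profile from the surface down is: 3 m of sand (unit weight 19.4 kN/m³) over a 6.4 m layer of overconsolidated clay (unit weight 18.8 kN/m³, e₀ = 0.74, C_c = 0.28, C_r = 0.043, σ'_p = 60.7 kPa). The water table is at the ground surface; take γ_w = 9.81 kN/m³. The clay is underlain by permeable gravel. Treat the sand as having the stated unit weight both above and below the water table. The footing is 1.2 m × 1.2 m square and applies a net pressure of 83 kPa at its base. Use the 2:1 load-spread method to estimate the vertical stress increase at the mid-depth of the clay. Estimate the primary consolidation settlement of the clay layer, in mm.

Mid-depth of clay below the ground surface: z = 3 + 6.4/2 = 6.2 m.
Total vertical stress at mid-clay: σ_v = 19.4×3 + 18.8×3.2 = 118.36 kPa.
Pore pressure: u = 9.81×(6.2 − 0) = 60.822 kPa.
Initial effective stress: σ'_0 = σ_v − u = 118.36 − 60.822 = 57.538 kPa.
Stress increase at mid-clay by the 2:1 spreading method:
Δσ = qBL/((B+z)(L+z)) = 83×1.2×1.2/((1.2+6.2)(1.2+6.2)) = 2.1826 kPa
Final effective stress: σ'_f = 57.538 + 2.1826 = 59.721 kPa.
σ'_f = 59.721 ≤ σ'_p = 60.7 kPa, so the clay remains overconsolidated and only the recompression index applies:
S_c = C_r·H/(1+e₀)·log₁₀(σ'_f/σ'_0) = 0.043×6.4/1.74×log₁₀(59.721/57.538)
    = 0.15816 × 0.016172 = 0.002558 m

S_c ≈ 2.56 mm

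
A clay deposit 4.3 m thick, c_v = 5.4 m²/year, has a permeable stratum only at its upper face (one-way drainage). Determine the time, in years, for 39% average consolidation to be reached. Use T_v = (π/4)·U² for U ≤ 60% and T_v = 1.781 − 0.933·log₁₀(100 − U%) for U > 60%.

t ≈ 0.409 years

Drainage path length: H_d = H = 4.3 m (single drainage).
U ≤ 60%: T_v = (π/4)·U² = (π/4)×0.39² = 0.11946.
t = T_v·H_d²/c_v = 0.11946×4.3²/5.4 = 0.409 years.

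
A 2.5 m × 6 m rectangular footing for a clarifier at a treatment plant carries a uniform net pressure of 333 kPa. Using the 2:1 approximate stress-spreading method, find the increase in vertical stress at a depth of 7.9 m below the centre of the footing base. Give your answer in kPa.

Δσ_z ≈ 34.6 kPa

By the 2:1 method the load spreads at 1 horizontal : 2 vertical, so at depth z the loaded area has grown by z in each plan dimension:
Δσ = qBL/((B+z)(L+z)) = 333×2.5×6/((2.5+7.9)(6+7.9)) = 34.553 kPa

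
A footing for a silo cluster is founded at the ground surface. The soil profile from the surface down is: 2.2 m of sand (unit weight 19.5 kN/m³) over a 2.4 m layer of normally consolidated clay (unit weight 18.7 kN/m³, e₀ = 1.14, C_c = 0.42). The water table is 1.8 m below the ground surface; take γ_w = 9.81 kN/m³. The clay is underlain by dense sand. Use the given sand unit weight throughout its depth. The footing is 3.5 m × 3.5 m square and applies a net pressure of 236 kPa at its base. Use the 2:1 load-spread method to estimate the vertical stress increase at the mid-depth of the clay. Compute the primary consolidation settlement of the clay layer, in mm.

S_c ≈ 163 mm

Mid-depth of clay below the ground surface: z = 2.2 + 2.4/2 = 3.4 m.
Total vertical stress at mid-clay: σ_v = 19.5×2.2 + 18.7×1.2 = 65.34 kPa.
Pore pressure: u = 9.81×(3.4 − 1.8) = 15.696 kPa.
Initial effective stress: σ'_0 = σ_v − u = 65.34 − 15.696 = 49.644 kPa.
Stress increase at mid-clay by the 2:1 spreading method:
Δσ = qBL/((B+z)(L+z)) = 236×3.5×3.5/((3.5+3.4)(3.5+3.4)) = 60.723 kPa
Final effective stress: σ'_f = σ'_0 + Δσ = 49.644 + 60.723 = 110.37 kPa.
Normally consolidated clay, so the full stress increment lies on the virgin compression line:
S_c = C_c·H/(1+e₀)·log₁₀(σ'_f/σ'_0) = 0.42×2.4/(1+1.14)×log₁₀(110.37/49.644)
    = 0.47103 × 0.34698 = 0.1634 m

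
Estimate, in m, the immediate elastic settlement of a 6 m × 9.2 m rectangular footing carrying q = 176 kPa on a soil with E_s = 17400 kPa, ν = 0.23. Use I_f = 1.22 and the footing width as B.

Immediate (elastic) settlement: S_e = q·B·(1−ν²)/E_s · I_f.
S_e = 176 × 6 × (1 − 0.23²) / 17400 × 1.22
    = 176 × 6 × 0.9471 / 17400 × 1.22
    = 0.07012 m

S_e ≈ 0.0701 m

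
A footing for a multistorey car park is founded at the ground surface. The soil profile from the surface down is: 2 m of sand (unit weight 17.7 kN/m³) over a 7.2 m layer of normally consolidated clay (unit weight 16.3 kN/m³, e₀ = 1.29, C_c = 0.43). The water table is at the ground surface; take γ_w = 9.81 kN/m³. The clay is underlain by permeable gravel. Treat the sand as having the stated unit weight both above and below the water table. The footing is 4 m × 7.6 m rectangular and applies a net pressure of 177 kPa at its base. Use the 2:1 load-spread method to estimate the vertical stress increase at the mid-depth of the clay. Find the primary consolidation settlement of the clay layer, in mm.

S_c ≈ 431 mm

Mid-depth of clay below the ground surface: z = 2 + 7.2/2 = 5.6 m.
Total vertical stress at mid-clay: σ_v = 17.7×2 + 16.3×3.6 = 94.08 kPa.
Pore pressure: u = 9.81×(5.6 − 0) = 54.936 kPa.
Initial effective stress: σ'_0 = σ_v − u = 94.08 − 54.936 = 39.144 kPa.
Stress increase at mid-clay by the 2:1 spreading method:
Δσ = qBL/((B+z)(L+z)) = 177×4×7.6/((4+5.6)(7.6+5.6)) = 42.462 kPa
Final effective stress: σ'_f = σ'_0 + Δσ = 39.144 + 42.462 = 81.606 kPa.
Normally consolidated clay, so the full stress increment lies on the virgin compression line:
S_c = C_c·H/(1+e₀)·log₁₀(σ'_f/σ'_0) = 0.43×7.2/(1+1.29)×log₁₀(81.606/39.144)
    = 1.352 × 0.31906 = 0.4314 m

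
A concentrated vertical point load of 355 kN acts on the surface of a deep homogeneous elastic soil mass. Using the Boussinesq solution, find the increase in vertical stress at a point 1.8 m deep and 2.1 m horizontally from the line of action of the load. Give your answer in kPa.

Boussinesq vertical stress below a point load on an elastic half-space:
Δσ_z = 3P/(2πz²) · [1 + (r/z)²]^(−5/2)
r/z = 2.1/1.8 = 1.1667; [1+(r/z)²]^(−5/2) = 0.11674.
Δσ_z = 3×355/(2π×1.8²) × 0.11674 = 52.315 × 0.11674 = 6.107 kPa

Δσ_z ≈ 6.11 kPa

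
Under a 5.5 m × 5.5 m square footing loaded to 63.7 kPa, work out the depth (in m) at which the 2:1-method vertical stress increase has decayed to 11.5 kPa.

2:1 spreading — at depth z the loaded area has grown by z in each plan dimension:
qB²/(B+z)² = Δσ_z ⇒ z = B(√(q/Δσ_z) − 1) = 5.5×(√(63.7/11.5) − 1) = 7.444 m

z ≈ 7.44 m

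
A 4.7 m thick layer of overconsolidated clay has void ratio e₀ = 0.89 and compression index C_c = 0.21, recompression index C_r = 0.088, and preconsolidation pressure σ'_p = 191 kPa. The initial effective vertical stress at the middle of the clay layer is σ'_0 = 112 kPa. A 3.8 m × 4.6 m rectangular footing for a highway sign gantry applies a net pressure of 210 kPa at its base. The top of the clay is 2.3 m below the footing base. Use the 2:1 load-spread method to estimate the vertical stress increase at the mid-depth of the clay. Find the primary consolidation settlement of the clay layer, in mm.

Mid-depth of clay below the footing base: z = 2.3 + 4.7/2 = 4.65 m.
Stress increase at mid-clay by the 2:1 spreading method:
Δσ = qBL/((B+z)(L+z)) = 210×3.8×4.6/((3.8+4.65)(4.6+4.65)) = 46.964 kPa
Final effective stress: σ'_f = 112 + 46.964 = 158.96 kPa.
σ'_f = 158.96 ≤ σ'_p = 191 kPa, so the clay remains overconsolidated and only the recompression index applies:
S_c = C_r·H/(1+e₀)·log₁₀(σ'_f/σ'_0) = 0.088×4.7/1.89×log₁₀(158.96/112)
    = 0.21884 × 0.15207 = 0.03328 m

S_c ≈ 33.3 mm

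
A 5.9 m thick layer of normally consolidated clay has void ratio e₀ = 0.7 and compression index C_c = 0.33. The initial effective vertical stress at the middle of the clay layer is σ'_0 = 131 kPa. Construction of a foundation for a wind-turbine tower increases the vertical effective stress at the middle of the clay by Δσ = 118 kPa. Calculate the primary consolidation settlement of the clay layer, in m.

Final effective stress: σ'_f = σ'_0 + Δσ = 131 + 118 = 249 kPa.
Normally consolidated clay, so the full stress increment lies on the virgin compression line:
S_c = C_c·H/(1+e₀)·log₁₀(σ'_f/σ'_0) = 0.33×5.9/(1+0.7)×log₁₀(249/131)
    = 1.1453 × 0.27893 = 0.3195 m

S_c ≈ 0.319 m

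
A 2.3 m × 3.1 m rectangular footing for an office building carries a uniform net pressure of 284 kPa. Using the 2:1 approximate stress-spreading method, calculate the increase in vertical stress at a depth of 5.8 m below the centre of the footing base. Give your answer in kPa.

By the 2:1 method the load spreads at 1 horizontal : 2 vertical, so at depth z the loaded area has grown by z in each plan dimension:
Δσ = qBL/((B+z)(L+z)) = 284×2.3×3.1/((2.3+5.8)(3.1+5.8)) = 28.089 kPa

Δσ_z ≈ 28.1 kPa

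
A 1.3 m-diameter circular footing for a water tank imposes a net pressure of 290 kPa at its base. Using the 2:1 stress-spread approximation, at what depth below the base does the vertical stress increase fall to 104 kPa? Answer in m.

2:1 spreading — at depth z the loaded area has grown by z in each plan dimension:
qD²/(D+z)² = Δσ_z ⇒ z = D(√(q/Δσ_z) − 1) = 1.3×(√(290/104) − 1) = 0.8708 m

z ≈ 0.871 m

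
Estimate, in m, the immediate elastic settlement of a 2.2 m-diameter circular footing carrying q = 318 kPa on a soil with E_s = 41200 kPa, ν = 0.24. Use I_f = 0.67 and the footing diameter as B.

Immediate (elastic) settlement: S_e = q·B·(1−ν²)/E_s · I_f.
S_e = 318 × 2.2 × (1 − 0.24²) / 41200 × 0.67
    = 318 × 2.2 × 0.9424 / 41200 × 0.67
    = 0.01072 m

S_e ≈ 0.0107 m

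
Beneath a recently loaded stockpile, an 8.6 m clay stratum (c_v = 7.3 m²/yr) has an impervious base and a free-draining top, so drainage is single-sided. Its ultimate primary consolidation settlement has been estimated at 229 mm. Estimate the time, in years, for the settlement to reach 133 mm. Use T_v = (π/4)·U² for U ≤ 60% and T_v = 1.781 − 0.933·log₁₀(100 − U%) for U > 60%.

Drainage path length: H_d = H = 8.6 m (single drainage).
U = S(t)/S_ult = 133/229 = 0.5808.
U ≤ 60%: T_v = (π/4)·U² = (π/4)×0.58079² = 0.26492.
t = T_v·H_d²/c_v = 0.26492×8.6²/7.3 = 2.684 years.

t ≈ 2.68 years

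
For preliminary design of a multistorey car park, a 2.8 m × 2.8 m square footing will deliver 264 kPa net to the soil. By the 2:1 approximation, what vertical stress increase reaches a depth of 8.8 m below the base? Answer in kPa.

By the 2:1 method the load spreads at 1 horizontal : 2 vertical, so at depth z the loaded area has grown by z in each plan dimension:
Δσ = qBL/((B+z)(L+z)) = 264×2.8×2.8/((2.8+8.8)(2.8+8.8)) = 15.382 kPa

Δσ_z ≈ 15.4 kPa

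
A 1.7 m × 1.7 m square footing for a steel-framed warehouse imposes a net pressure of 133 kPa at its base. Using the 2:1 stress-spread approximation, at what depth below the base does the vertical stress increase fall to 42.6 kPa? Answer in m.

2:1 spreading — at depth z the loaded area has grown by z in each plan dimension:
qB²/(B+z)² = Δσ_z ⇒ z = B(√(q/Δσ_z) − 1) = 1.7×(√(133/42.6) − 1) = 1.304 m

z ≈ 1.3 m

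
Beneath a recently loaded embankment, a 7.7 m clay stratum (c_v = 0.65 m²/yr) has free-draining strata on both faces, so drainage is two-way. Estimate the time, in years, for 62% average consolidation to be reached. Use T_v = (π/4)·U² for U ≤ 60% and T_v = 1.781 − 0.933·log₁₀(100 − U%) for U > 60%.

Drainage path length: H_d = H/2 = 3.85 m (double drainage).
U > 60%: T_v = 1.781 − 0.933·log₁₀(100 − 62) = 0.30706.
t = T_v·H_d²/c_v = 0.30706×3.85²/0.65 = 7.002 years.

t ≈ 7 years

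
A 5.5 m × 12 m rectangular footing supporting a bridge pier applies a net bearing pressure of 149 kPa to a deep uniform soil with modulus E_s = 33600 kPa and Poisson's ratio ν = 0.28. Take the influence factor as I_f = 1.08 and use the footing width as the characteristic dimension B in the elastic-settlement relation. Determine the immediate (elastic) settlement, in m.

Immediate (elastic) settlement: S_e = q·B·(1−ν²)/E_s · I_f.
S_e = 149 × 5.5 × (1 − 0.28²) / 33600 × 1.08
    = 149 × 5.5 × 0.9216 / 33600 × 1.08
    = 0.02428 m

S_e ≈ 0.0243 m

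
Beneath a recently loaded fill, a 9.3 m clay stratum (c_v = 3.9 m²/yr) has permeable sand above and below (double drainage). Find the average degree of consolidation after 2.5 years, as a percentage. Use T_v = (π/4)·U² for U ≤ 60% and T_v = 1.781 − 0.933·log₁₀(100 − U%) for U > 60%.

U ≈ 73.4 %

Drainage path length: H_d = H/2 = 4.65 m (double drainage).
T_v = c_v·t/H_d² = 3.9×2.5/4.65² = 0.45092.
T_v = 0.45092 corresponds to the U > 60% branch:
U = 1 − 10^((1.781 − T_v)/0.933)/100 = 0.7336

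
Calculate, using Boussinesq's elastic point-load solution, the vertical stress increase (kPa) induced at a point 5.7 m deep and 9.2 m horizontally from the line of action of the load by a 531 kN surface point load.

Δσ_z ≈ 0.316 kPa

Boussinesq vertical stress below a point load on an elastic half-space:
Δσ_z = 3P/(2πz²) · [1 + (r/z)²]^(−5/2)
r/z = 9.2/5.7 = 1.614; [1+(r/z)²]^(−5/2) = 0.040523.
Δσ_z = 3×531/(2π×5.7²) × 0.040523 = 7.8034 × 0.040523 = 0.3162 kPa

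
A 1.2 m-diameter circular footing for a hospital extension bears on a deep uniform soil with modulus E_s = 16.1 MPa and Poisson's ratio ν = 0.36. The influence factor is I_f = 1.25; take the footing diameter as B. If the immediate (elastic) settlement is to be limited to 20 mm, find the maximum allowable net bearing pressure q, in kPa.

E_s = 16.1 MPa = 16100 kPa.
S_e = q·B·(1−ν²)/E_s · I_f  ⇒  q = S_e·E_s / (B·(1−ν²)·I_f).
q = 0.02 × 16100 / (1.2 × 0.8704 × 1.25) = 246.6 kPa

q ≈ 247 kPa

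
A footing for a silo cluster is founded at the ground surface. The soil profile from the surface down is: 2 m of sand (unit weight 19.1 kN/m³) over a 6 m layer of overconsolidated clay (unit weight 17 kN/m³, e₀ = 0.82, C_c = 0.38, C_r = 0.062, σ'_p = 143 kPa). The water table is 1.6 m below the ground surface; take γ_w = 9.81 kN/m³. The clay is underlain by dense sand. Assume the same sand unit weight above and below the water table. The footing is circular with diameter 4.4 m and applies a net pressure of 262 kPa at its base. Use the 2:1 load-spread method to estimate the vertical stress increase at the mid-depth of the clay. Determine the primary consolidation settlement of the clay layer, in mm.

S_c ≈ 62.8 mm

Mid-depth of clay below the ground surface: z = 2 + 6/2 = 5 m.
Total vertical stress at mid-clay: σ_v = 19.1×2 + 17×3 = 89.2 kPa.
Pore pressure: u = 9.81×(5 − 1.6) = 33.354 kPa.
Initial effective stress: σ'_0 = σ_v − u = 89.2 − 33.354 = 55.846 kPa.
Stress increase at mid-clay by the 2:1 spreading method:
Δσ ≈ qD²/(D+z)² = 262×4.4²/(4.4+5)² = 57.405 kPa
Final effective stress: σ'_f = 55.846 + 57.405 = 113.25 kPa.
σ'_f = 113.25 ≤ σ'_p = 143 kPa, so the clay remains overconsolidated and only the recompression index applies:
S_c = C_r·H/(1+e₀)·log₁₀(σ'_f/σ'_0) = 0.062×6/1.82×log₁₀(113.25/55.846)
    = 0.2044 × 0.30705 = 0.06276 m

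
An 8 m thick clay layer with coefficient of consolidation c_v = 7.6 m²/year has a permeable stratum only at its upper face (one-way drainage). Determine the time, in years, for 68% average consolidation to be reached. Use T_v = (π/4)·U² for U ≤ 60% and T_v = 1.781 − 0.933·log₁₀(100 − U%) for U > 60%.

Drainage path length: H_d = H = 8 m (single drainage).
U > 60%: T_v = 1.781 − 0.933·log₁₀(100 − 68) = 0.3767.
t = T_v·H_d²/c_v = 0.3767×8²/7.6 = 3.172 years.

t ≈ 3.17 years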